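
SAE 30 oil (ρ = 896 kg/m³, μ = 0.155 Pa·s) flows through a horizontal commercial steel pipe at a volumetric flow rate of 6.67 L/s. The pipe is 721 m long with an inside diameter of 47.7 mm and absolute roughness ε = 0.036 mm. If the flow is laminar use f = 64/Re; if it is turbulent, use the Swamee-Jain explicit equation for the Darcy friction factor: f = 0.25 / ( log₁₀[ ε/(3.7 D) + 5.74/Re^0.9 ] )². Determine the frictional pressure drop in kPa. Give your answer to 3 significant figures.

Q = 6.67 L/s = 6.67/1000 = 0.00667 m³/s.
Cross-sectional area A = πD²/4 = π(0.0477)²/4 = 0.001787 m²; mean velocity V = Q/A = 0.00667/0.001787 = 3.732 m/s.
Reynolds number Re = ρVD/μ = 896 · 3.732 · 0.0477 / 0.155 = 1029.
Re < 2300 → laminar flow, so f = 64/Re = 64/1029 = 0.06219 (the turbulent correlation is not needed).
Darcy-Weisbach: ΔP = f(L/D)(ρV²/2) = 0.06219·(721/0.0477)·(896·3.732²/2) = 0.06219·1.512e+04·6241 = 5.867e+06 Pa.
ΔP = 5.867e+06 Pa = 5870 kPa.

ΔP ≈ 5870 kPa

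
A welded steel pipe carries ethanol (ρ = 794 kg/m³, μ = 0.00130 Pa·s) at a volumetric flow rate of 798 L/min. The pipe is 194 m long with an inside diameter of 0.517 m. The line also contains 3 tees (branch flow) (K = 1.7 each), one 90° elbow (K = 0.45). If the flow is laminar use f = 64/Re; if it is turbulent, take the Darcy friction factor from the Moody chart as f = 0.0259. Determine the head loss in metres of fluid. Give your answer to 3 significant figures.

Q = 798 L/min = 798/60000 = 0.0133 m³/s.
Cross-sectional area A = πD²/4 = π(0.517)²/4 = 0.2099 m²; mean velocity V = Q/A = 0.0133/0.2099 = 0.06335 m/s.
Reynolds number Re = ρVD/μ = 794 · 0.06335 · 0.517 / 0.0013 = 2.001e+04.
Re > 4000 → turbulent; use the Moody-chart value f = 0.0259.
Total minor-loss coefficient ΣK = 3·1.7 + 1·0.45 = 5.55.
ΔP = [f·L/D + ΣK]·(ρV²/2) = [0.0259·194/0.517 + 5.55]·(794·0.06335²/2) = [9.719 + 5.55]·1.593 = 24.33 Pa.
Head loss h_f = ΔP/(ρg) = 24.33/(794·9.81) = 0.00312 m.

h_f ≈ 0.00312 m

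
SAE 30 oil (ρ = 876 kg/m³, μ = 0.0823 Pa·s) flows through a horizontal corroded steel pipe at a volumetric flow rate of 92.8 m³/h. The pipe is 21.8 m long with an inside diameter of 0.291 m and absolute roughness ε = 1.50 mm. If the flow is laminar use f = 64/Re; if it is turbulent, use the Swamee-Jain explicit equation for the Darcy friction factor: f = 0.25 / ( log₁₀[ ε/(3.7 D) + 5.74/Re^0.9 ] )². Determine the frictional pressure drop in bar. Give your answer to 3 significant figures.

Q = 92.8 m³/h = 92.8/3600 = 0.02578 m³/s.
Cross-sectional area A = πD²/4 = π(0.291)²/4 = 0.06651 m²; mean velocity V = Q/A = 0.02578/0.06651 = 0.3876 m/s.
Reynolds number Re = ρVD/μ = 876 · 0.3876 · 0.291 / 0.0823 = 1201.
Re < 2300 → laminar flow, so f = 64/Re = 64/1201 = 0.05331 (the turbulent correlation is not needed).
Darcy-Weisbach: ΔP = f(L/D)(ρV²/2) = 0.05331·(21.8/0.291)·(876·0.3876²/2) = 0.05331·74.91·65.8 = 262.8 Pa.
ΔP = 262.8 Pa = 0.00263 bar.

ΔP ≈ 0.00263 bar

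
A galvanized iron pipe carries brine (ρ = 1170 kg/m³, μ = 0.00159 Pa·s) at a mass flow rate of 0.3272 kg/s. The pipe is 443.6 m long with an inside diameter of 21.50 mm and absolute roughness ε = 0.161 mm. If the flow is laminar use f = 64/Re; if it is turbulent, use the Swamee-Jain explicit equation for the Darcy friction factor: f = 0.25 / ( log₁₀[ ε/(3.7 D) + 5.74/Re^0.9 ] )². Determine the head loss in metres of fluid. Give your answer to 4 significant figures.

h_f ≈ 25.15 m

A = πD²/4 = π(0.0215)²/4 = 0.0003631 m²; mean velocity V = ṁ/(ρA) = 0.3272/(1170 · 0.0003631) = 0.7703 m/s.
Reynolds number Re = ρVD/μ = 1170 · 0.7703 · 0.0215 / 0.00159 = 1.219e+04.
Re > 4000 → turbulent. Relative roughness ε/D = 0.000161/0.0215 = 0.00749. Swamee-Jain: f = 0.25/(log₁₀[0.00749/3.7 + 5.74/1.219e+04^0.9])² = 0.25/(log₁₀[0.00202 + 0.00121])² = 0.25/(-2.491)² = 0.0403.
Darcy-Weisbach: ΔP = f(L/D)(ρV²/2) = 0.0403·(443.6/0.0215)·(1170·0.7703²/2) = 0.0403·2.063e+04·347.1 = 2.886e+05 Pa.
Head loss h_f = ΔP/(ρg) = 2.886e+05/(1170·9.81) = 25.15 m.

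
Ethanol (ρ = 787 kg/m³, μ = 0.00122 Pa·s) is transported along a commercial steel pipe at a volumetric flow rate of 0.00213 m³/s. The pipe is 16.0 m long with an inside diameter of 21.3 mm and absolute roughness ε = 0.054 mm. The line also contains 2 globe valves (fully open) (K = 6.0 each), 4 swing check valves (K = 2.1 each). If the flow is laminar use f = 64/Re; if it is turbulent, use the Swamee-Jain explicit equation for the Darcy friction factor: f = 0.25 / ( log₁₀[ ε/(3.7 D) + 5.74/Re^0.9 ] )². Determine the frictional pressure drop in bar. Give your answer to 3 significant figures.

Cross-sectional area A = πD²/4 = π(0.0213)²/4 = 0.0003563 m²; mean velocity V = Q/A = 0.00213/0.0003563 = 5.978 m/s.
Reynolds number Re = ρVD/μ = 787 · 5.978 · 0.0213 / 0.00122 = 8.213e+04.
Re > 4000 → turbulent. Relative roughness ε/D = 5.4e-05/0.0213 = 0.00254. Swamee-Jain: f = 0.25/(log₁₀[0.00254/3.7 + 5.74/8.213e+04^0.9])² = 0.25/(log₁₀[0.000685 + 0.000217])² = 0.25/(-3.045)² = 0.02697.
Total minor-loss coefficient ΣK = 2·6 + 4·2.1 = 20.4.
ΔP = [f·L/D + ΣK]·(ρV²/2) = [0.02697·16/0.0213 + 20.4]·(787·5.978²/2) = [20.26 + 20.4]·1.406e+04 = 5.716e+05 Pa.
ΔP = 5.716e+05 Pa = 5.72 bar.

ΔP ≈ 5.72 bar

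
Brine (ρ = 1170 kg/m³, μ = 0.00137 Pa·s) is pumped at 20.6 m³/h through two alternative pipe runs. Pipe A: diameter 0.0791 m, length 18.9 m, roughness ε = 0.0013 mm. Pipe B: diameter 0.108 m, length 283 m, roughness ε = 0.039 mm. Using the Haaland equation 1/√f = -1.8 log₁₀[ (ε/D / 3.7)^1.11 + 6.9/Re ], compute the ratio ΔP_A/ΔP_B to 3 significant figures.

Pipe A: V = Q/A = 0.005722/0.004914 = 1.164 m/s; Re = 7.866e+04; ε/D = 1.64e-05; Haaland → f = 0.0188; ΔP_A = f(L/D)(ρV²/2) = 3564 Pa.
Pipe B: V = Q/A = 0.005722/0.009161 = 0.6246 m/s; Re = 5.761e+04; ε/D = 0.000361; Haaland → f = 0.02127; ΔP_B = f(L/D)(ρV²/2) = 1.272e+04 Pa.
ΔP_A/ΔP_B = 3564/1.272e+04 = 0.280.

ΔP_A/ΔP_B ≈ 0.280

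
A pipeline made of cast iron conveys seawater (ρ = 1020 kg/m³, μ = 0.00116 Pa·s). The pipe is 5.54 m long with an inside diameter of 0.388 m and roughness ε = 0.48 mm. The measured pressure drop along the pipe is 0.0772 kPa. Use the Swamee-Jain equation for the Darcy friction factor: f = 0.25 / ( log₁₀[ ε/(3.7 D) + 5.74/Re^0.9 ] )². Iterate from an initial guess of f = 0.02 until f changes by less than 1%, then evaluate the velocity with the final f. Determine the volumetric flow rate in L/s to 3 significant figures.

Q ≈ 82.3 L/s

Rearranging Darcy-Weisbach: V = √(2·ΔP·D/(f·L·ρ)). With ε/D = 0.00048/0.388 = 0.00124, iterate starting from f = 0.02:
  f = 0.02 → V = √(2·77.2·0.388/(0.02·5.54·1020)) = 0.7281 m/s; Re = ρVD/μ = 2.484e+05; f → 0.02185
  f = 0.02185 → V = 0.6966 m/s; Re = 2.377e+05; f → 0.02189
Converged (Δf/f < 1%). With the final f = 0.02189: V = √(2·77.2·0.388/(0.02189·5.54·1020)) = 0.6959 m/s.
Q = V·A = 0.6959·(π/4·0.388²) = 0.08228 m³/s = 82.3 L/s.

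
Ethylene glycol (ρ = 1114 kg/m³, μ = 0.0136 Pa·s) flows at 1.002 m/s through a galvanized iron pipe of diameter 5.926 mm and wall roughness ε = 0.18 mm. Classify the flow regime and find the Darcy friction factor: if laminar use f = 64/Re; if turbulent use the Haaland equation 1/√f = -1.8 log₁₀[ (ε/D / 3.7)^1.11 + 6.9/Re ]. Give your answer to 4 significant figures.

f ≈ 0.1316

Re = ρVD/μ = 1114·1.002·0.005926/0.0136 = 486.4.
Re < 2300 → laminar, so f = 64/Re = 0.1316 (roughness is irrelevant in laminar flow).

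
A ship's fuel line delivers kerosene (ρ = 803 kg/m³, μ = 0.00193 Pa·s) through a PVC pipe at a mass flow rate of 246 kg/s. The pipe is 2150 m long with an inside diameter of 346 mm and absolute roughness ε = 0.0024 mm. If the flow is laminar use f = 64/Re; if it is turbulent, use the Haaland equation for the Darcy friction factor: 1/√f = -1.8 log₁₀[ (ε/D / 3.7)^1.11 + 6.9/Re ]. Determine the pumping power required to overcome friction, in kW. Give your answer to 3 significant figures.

A = πD²/4 = π(0.346)²/4 = 0.09402 m²; mean velocity V = ṁ/(ρA) = 246/(803 · 0.09402) = 3.258 m/s.
Reynolds number Re = ρVD/μ = 803 · 3.258 · 0.346 / 0.00193 = 4.69e+05.
Re > 4000 → turbulent. Relative roughness ε/D = 2.4e-06/0.346 = 6.94e-06. Haaland: 1/√f = -1.8 log₁₀[(6.94e-06/3.7)^1.11 + 6.9/4.69e+05] = -1.8 log₁₀[4.39e-07 + 1.47e-05] = 8.675, so f = 0.01329.
Darcy-Weisbach: ΔP = f(L/D)(ρV²/2) = 0.01329·(2150/0.346)·(803·3.258²/2) = 0.01329·6214·4262 = 3.519e+05 Pa.
Q = ṁ/ρ = 246/803 = 0.3064 m³/s.
Pumping power P = QΔP = 0.3064·3.519e+05 = 107800 W = 108 kW.

P ≈ 108 kW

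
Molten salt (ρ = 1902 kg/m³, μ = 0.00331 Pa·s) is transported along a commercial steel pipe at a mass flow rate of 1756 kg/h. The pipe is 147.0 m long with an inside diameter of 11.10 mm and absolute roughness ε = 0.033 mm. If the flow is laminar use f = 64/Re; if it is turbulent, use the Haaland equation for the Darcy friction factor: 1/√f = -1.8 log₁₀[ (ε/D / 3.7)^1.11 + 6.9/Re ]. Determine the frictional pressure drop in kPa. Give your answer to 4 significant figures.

ṁ = 1756 kg/h = 1756/3600 = 0.4878 kg/s.
A = πD²/4 = π(0.0111)²/4 = 9.677e-05 m²; mean velocity V = ṁ/(ρA) = 0.4878/(1902 · 9.677e-05) = 2.65 m/s.
Reynolds number Re = ρVD/μ = 1902 · 2.65 · 0.0111 / 0.00331 = 1.69e+04.
Re > 4000 → turbulent. Relative roughness ε/D = 3.3e-05/0.0111 = 0.00297. Haaland: 1/√f = -1.8 log₁₀[(0.00297/3.7)^1.11 + 6.9/1.69e+04] = -1.8 log₁₀[0.000367 + 0.000408] = 5.599, so f = 0.0319.
Darcy-Weisbach: ΔP = f(L/D)(ρV²/2) = 0.0319·(147/0.0111)·(1902·2.65²/2) = 0.0319·1.324e+04·6679 = 2.821e+06 Pa.
ΔP = 2.821e+06 Pa = 2821 kPa.

ΔP ≈ 2821 kPa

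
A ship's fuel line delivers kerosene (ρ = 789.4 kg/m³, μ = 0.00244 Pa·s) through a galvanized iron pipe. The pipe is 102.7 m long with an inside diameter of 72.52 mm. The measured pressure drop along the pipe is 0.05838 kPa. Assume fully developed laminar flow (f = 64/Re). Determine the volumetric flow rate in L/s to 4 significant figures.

For laminar flow, f = 64/Re with Re = ρVD/μ, so Darcy-Weisbach reduces to ΔP = 32μLV/D². Solving for V: V = ΔP·D²/(32μL) = 58.38·(0.07252)²/(32·0.00244·102.7) = 0.03829 m/s.
Check: Re = ρVD/μ = 789.4·0.03829·0.07252/0.00244 = 898.3 < 2300, so the laminar assumption holds.
Q = V·A = 0.03829·(π/4·0.07252²) = 0.0001582 m³/s = 0.1582 L/s.

Q ≈ 0.1582 L/s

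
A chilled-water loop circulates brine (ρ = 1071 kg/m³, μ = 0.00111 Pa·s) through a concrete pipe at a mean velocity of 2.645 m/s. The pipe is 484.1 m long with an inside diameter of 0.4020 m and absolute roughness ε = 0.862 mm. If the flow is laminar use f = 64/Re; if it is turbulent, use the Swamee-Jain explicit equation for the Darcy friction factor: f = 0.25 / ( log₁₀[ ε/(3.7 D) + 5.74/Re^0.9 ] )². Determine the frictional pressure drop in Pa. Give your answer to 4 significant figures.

Reynolds number Re = ρVD/μ = 1071 · 2.645 · 0.402 / 0.00111 = 1.026e+06.
Re > 4000 → turbulent. Relative roughness ε/D = 0.000862/0.402 = 0.00214. Swamee-Jain: f = 0.25/(log₁₀[0.00214/3.7 + 5.74/1.026e+06^0.9])² = 0.25/(log₁₀[0.00058 + 2.23e-05])² = 0.25/(-3.221)² = 0.0241.
Darcy-Weisbach: ΔP = f(L/D)(ρV²/2) = 0.0241·(484.1/0.402)·(1071·2.645²/2) = 0.0241·1204·3746 = 1.087e+05 Pa.

ΔP ≈ 108700 Pa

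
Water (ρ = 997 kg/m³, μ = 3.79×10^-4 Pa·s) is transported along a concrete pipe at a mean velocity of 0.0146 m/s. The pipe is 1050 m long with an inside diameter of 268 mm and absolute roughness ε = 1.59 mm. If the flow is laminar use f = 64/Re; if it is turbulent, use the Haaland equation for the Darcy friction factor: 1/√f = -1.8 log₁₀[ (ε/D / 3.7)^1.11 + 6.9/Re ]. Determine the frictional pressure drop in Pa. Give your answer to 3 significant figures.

Reynolds number Re = ρVD/μ = 997 · 0.0146 · 0.268 / 0.000379 = 1.029e+04.
Re > 4000 → turbulent. Relative roughness ε/D = 0.00159/0.268 = 0.00593. Haaland: 1/√f = -1.8 log₁₀[(0.00593/3.7)^1.11 + 6.9/1.029e+04] = -1.8 log₁₀[0.00079 + 0.00067] = 5.104, so f = 0.03839.
Darcy-Weisbach: ΔP = f(L/D)(ρV²/2) = 0.03839·(1050/0.268)·(997·0.0146²/2) = 0.03839·3918·0.1063 = 15.98 Pa.

ΔP ≈ 16.0 Pa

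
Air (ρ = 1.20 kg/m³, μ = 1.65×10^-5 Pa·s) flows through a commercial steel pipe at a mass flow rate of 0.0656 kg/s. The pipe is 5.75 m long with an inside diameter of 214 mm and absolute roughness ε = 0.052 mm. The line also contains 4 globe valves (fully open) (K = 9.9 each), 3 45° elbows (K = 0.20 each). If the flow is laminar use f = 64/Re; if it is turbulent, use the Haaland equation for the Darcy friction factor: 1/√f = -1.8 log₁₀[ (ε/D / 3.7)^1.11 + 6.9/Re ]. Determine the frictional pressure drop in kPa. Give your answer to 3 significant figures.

A = πD²/4 = π(0.214)²/4 = 0.03597 m²; mean velocity V = ṁ/(ρA) = 0.0656/(1.2 · 0.03597) = 1.52 m/s.
Reynolds number Re = ρVD/μ = 1.2 · 1.52 · 0.214 / 1.65e-05 = 2.365e+04.
Re > 4000 → turbulent. Relative roughness ε/D = 5.2e-05/0.214 = 0.000243. Haaland: 1/√f = -1.8 log₁₀[(0.000243/3.7)^1.11 + 6.9/2.365e+04] = -1.8 log₁₀[2.28e-05 + 0.000292] = 6.304, so f = 0.02516.
Total minor-loss coefficient ΣK = 4·9.9 + 3·0.2 = 40.2.
ΔP = [f·L/D + ΣK]·(ρV²/2) = [0.02516·5.75/0.214 + 40.2]·(1.2·1.52²/2) = [0.676 + 40.2]·1.386 = 56.65 Pa.
ΔP = 56.65 Pa = 0.0567 kPa.

ΔP ≈ 0.0567 kPa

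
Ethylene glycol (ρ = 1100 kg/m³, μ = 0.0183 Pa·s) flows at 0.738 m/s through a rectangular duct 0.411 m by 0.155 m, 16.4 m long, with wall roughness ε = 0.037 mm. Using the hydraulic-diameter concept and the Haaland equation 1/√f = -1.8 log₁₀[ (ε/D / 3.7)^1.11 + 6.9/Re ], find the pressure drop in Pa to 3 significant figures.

Hydraulic diameter D_h = 4A/P = 4·(0.411·0.155)/(2·(0.411+0.155)) = 0.2548/1.132 = 0.2251 m.
Re = ρVD_h/μ = 1100·0.738·0.2251/0.0183 = 9986.
ε/D_h = 3.7e-05/0.2251 = 0.000164; Haaland gives 1/√f = -1.8 log₁₀[1.48e-05+0.000691] = 5.672, so f = 0.03108.
ΔP = f(L/D_h)(ρV²/2) = 0.03108·16.4/0.2251·299.6 = 678.3 Pa.

ΔP ≈ 678 Pa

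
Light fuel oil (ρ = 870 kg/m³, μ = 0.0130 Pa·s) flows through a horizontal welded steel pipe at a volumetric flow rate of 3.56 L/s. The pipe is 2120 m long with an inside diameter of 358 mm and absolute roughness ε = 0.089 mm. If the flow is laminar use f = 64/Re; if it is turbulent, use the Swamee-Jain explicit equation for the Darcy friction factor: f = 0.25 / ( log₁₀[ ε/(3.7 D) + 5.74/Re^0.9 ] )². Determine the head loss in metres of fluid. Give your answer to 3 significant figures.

h_f ≈ 0.0285 m

Q = 3.56 L/s = 3.56/1000 = 0.00356 m³/s.
Cross-sectional area A = πD²/4 = π(0.358)²/4 = 0.1007 m²; mean velocity V = Q/A = 0.00356/0.1007 = 0.03537 m/s.
Reynolds number Re = ρVD/μ = 870 · 0.03537 · 0.358 / 0.013 = 847.3.
Re < 2300 → laminar flow, so f = 64/Re = 64/847.3 = 0.07553 (the turbulent correlation is not needed).
Darcy-Weisbach: ΔP = f(L/D)(ρV²/2) = 0.07553·(2120/0.358)·(870·0.03537²/2) = 0.07553·5922·0.5441 = 243.4 Pa.
Head loss h_f = ΔP/(ρg) = 243.4/(870·9.81) = 0.0285 m.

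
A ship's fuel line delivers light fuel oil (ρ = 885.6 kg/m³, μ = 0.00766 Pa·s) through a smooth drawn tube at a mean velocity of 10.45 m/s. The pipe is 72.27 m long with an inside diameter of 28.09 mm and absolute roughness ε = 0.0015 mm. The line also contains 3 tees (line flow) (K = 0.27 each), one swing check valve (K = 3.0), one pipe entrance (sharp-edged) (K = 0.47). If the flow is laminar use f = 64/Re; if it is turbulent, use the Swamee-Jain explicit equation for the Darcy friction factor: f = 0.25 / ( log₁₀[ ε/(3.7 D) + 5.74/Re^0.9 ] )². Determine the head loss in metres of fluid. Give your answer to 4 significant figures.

h_f ≈ 351.4 m

Reynolds number Re = ρVD/μ = 885.6 · 10.45 · 0.02809 / 0.00766 = 3.394e+04.
Re > 4000 → turbulent. Relative roughness ε/D = 1.5e-06/0.02809 = 5.34e-05. Swamee-Jain: f = 0.25/(log₁₀[5.34e-05/3.7 + 5.74/3.394e+04^0.9])² = 0.25/(log₁₀[1.44e-05 + 0.00048])² = 0.25/(-3.306)² = 0.02288.
Total minor-loss coefficient ΣK = 3·0.27 + 1·3 + 1·0.47 = 4.28.
ΔP = [f·L/D + ΣK]·(ρV²/2) = [0.02288·72.27/0.02809 + 4.28]·(885.6·10.45²/2) = [58.86 + 4.28]·4.835e+04 = 3.053e+06 Pa.
Head loss h_f = ΔP/(ρg) = 3.053e+06/(885.6·9.81) = 351.4 m.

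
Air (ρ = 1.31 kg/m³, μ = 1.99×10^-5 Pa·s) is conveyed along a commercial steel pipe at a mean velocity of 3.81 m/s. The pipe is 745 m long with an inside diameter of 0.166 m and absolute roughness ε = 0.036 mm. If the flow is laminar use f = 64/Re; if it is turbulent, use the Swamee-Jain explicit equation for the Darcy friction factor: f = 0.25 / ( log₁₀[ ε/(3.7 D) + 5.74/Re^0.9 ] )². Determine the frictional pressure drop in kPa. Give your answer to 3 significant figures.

ΔP ≈ 0.957 kPa

Reynolds number Re = ρVD/μ = 1.31 · 3.81 · 0.166 / 1.99e-05 = 4.163e+04.
Re > 4000 → turbulent. Relative roughness ε/D = 3.6e-05/0.166 = 0.000217. Swamee-Jain: f = 0.25/(log₁₀[0.000217/3.7 + 5.74/4.163e+04^0.9])² = 0.25/(log₁₀[5.86e-05 + 0.000399])² = 0.25/(-3.339)² = 0.02242.
Darcy-Weisbach: ΔP = f(L/D)(ρV²/2) = 0.02242·(745/0.166)·(1.31·3.81²/2) = 0.02242·4488·9.508 = 956.8 Pa.
ΔP = 956.8 Pa = 0.957 kPa.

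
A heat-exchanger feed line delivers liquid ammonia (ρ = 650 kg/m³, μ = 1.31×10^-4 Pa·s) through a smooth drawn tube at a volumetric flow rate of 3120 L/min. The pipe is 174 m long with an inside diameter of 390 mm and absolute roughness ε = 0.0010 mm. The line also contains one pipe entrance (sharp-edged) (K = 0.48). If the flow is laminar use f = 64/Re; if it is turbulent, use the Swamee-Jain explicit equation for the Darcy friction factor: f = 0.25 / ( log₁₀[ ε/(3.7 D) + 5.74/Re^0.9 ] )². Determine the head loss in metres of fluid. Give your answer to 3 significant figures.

h_f ≈ 0.0564 m

Q = 3120 L/min = 3120/60000 = 0.052 m³/s.
Cross-sectional area A = πD²/4 = π(0.39)²/4 = 0.1195 m²; mean velocity V = Q/A = 0.052/0.1195 = 0.4353 m/s.
Reynolds number Re = ρVD/μ = 650 · 0.4353 · 0.39 / 0.000131 = 8.423e+05.
Re > 4000 → turbulent. Relative roughness ε/D = 1e-06/0.39 = 2.56e-06. Swamee-Jain: f = 0.25/(log₁₀[2.56e-06/3.7 + 5.74/8.423e+05^0.9])² = 0.25/(log₁₀[6.93e-07 + 2.67e-05])² = 0.25/(-4.563)² = 0.01201.
Total minor-loss coefficient ΣK = 1·0.48 = 0.48.
ΔP = [f·L/D + ΣK]·(ρV²/2) = [0.01201·174/0.39 + 0.48]·(650·0.4353²/2) = [5.357 + 0.48]·61.58 = 359.5 Pa.
Head loss h_f = ΔP/(ρg) = 359.5/(650·9.81) = 0.0564 m.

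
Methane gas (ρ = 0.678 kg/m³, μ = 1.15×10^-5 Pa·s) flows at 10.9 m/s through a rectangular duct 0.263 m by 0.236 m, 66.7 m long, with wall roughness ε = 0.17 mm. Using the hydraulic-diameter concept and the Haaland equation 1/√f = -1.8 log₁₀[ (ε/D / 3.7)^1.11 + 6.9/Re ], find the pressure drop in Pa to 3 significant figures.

Hydraulic diameter D_h = 4A/P = 4·(0.263·0.236)/(2·(0.263+0.236)) = 0.2483/0.998 = 0.2488 m.
Re = ρVD_h/μ = 0.678·10.9·0.2488/1.15e-05 = 1.599e+05.
ε/D_h = 0.00017/0.2488 = 0.000683; Haaland gives 1/√f = -1.8 log₁₀[7.17e-05+4.32e-05] = 7.091, so f = 0.01989.
ΔP = f(L/D_h)(ρV²/2) = 0.01989·66.7/0.2488·40.28 = 214.7 Pa.

ΔP ≈ 215 Pa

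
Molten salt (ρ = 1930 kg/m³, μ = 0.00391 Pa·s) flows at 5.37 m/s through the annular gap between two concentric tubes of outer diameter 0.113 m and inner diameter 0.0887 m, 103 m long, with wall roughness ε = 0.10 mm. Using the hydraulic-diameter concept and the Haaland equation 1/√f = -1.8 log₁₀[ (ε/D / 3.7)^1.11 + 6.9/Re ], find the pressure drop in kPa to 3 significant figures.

Hydraulic diameter D_h = 4A/P = D_o - D_i = 0.113 - 0.0887 = 0.0243 m.
Re = ρVD_h/μ = 1930·5.37·0.0243/0.00391 = 6.441e+04.
ε/D_h = 0.0001/0.0243 = 0.00412; Haaland gives 1/√f = -1.8 log₁₀[0.000526+0.000107] = 5.757, so f = 0.03017.
ΔP = f(L/D_h)(ρV²/2) = 0.03017·103/0.0243·2.783e+04 = 3.559e+06 Pa.
ΔP = 3560 kPa.

ΔP ≈ 3560 kPa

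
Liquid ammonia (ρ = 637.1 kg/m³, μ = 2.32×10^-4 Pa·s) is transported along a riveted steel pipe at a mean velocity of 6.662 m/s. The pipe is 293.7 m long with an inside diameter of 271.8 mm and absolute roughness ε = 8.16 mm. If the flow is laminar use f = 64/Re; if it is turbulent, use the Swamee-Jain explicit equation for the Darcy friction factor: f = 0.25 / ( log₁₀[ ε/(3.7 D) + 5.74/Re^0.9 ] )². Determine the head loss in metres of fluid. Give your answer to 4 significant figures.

h_f ≈ 139.8 m

Reynolds number Re = ρVD/μ = 637.1 · 6.662 · 0.2718 / 0.000232 = 4.972e+06.
Re > 4000 → turbulent. Relative roughness ε/D = 0.00816/0.2718 = 0.03. Swamee-Jain: f = 0.25/(log₁₀[0.03/3.7 + 5.74/4.972e+06^0.9])² = 0.25/(log₁₀[0.00811 + 5.4e-06])² = 0.25/(-2.09)² = 0.05721.
Darcy-Weisbach: ΔP = f(L/D)(ρV²/2) = 0.05721·(293.7/0.2718)·(637.1·6.662²/2) = 0.05721·1081·1.414e+04 = 8.74e+05 Pa.
Head loss h_f = ΔP/(ρg) = 8.74e+05/(637.1·9.81) = 139.8 m.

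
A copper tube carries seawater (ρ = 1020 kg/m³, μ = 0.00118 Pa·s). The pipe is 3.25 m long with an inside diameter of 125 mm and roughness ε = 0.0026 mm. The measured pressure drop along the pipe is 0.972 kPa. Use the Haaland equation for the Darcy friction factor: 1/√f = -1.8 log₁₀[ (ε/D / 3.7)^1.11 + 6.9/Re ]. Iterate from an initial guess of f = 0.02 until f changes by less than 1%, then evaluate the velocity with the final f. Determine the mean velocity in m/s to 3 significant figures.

Rearranging Darcy-Weisbach: V = √(2·ΔP·D/(f·L·ρ)). With ε/D = 2.6e-06/0.125 = 2.08e-05, iterate starting from f = 0.02:
  f = 0.02 → V = √(2·972·0.125/(0.02·3.25·1020)) = 1.914 m/s; Re = ρVD/μ = 2.069e+05; f → 0.01553
  f = 0.01553 → V = 2.173 m/s; Re = 2.347e+05; f → 0.01517
  f = 0.01517 → V = 2.198 m/s; Re = 2.375e+05; f → 0.01514
Converged (Δf/f < 1%). With the final f = 0.01514: V = √(2·972·0.125/(0.01514·3.25·1020)) = 2.2 m/s.

V ≈ 2.20 m/s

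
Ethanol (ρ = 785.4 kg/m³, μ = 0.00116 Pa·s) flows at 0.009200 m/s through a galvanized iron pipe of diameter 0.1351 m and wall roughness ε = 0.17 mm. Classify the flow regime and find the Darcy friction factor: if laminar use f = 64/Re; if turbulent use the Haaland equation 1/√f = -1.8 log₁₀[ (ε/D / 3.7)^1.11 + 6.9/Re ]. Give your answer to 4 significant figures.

Re = ρVD/μ = 785.4·0.0092·0.1351/0.00116 = 841.5.
Re < 2300 → laminar, so f = 64/Re = 0.07605 (roughness is irrelevant in laminar flow).

f ≈ 0.07605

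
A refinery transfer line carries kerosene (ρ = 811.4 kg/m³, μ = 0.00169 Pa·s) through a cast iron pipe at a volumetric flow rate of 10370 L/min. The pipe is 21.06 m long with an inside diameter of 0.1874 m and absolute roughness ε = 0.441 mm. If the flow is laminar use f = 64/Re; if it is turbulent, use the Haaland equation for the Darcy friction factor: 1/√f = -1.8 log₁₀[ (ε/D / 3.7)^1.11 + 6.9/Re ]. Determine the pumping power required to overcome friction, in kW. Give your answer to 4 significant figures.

Q = 10370 L/min = 10370/60000 = 0.1728 m³/s.
Cross-sectional area A = πD²/4 = π(0.1874)²/4 = 0.02758 m²; mean velocity V = Q/A = 0.1728/0.02758 = 6.266 m/s.
Reynolds number Re = ρVD/μ = 811.4 · 6.266 · 0.1874 / 0.00169 = 5.638e+05.
Re > 4000 → turbulent. Relative roughness ε/D = 0.000441/0.1874 = 0.00235. Haaland: 1/√f = -1.8 log₁₀[(0.00235/3.7)^1.11 + 6.9/5.638e+05] = -1.8 log₁₀[0.000283 + 1.22e-05] = 6.354, so f = 0.02477.
Darcy-Weisbach: ΔP = f(L/D)(ρV²/2) = 0.02477·(21.06/0.1874)·(811.4·6.266²/2) = 0.02477·112.4·1.593e+04 = 4.435e+04 Pa.
Pumping power P = QΔP = 0.1728·4.435e+04 = 7664.5 W = 7.664 kW.

P ≈ 7.664 kW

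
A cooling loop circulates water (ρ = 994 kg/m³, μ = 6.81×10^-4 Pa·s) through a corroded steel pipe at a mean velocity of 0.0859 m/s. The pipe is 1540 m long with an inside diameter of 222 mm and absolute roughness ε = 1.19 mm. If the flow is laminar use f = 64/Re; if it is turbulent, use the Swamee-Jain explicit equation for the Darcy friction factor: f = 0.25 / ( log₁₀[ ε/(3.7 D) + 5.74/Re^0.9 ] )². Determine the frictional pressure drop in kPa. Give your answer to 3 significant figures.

Reynolds number Re = ρVD/μ = 994 · 0.0859 · 0.222 / 0.000681 = 2.783e+04.
Re > 4000 → turbulent. Relative roughness ε/D = 0.00119/0.222 = 0.00536. Swamee-Jain: f = 0.25/(log₁₀[0.00536/3.7 + 5.74/2.783e+04^0.9])² = 0.25/(log₁₀[0.00145 + 0.000574])² = 0.25/(-2.694)² = 0.03444.
Darcy-Weisbach: ΔP = f(L/D)(ρV²/2) = 0.03444·(1540/0.222)·(994·0.0859²/2) = 0.03444·6937·3.667 = 876.2 Pa.
ΔP = 876.2 Pa = 0.876 kPa.

ΔP ≈ 0.876 kPa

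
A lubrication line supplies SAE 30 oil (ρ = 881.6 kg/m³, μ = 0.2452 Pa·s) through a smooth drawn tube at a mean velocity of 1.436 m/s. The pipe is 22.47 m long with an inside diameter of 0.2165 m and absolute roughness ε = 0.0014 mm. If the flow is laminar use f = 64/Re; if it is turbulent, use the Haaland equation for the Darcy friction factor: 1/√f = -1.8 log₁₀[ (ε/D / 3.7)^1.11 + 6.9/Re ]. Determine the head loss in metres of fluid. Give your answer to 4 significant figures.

h_f ≈ 0.6246 m

Reynolds number Re = ρVD/μ = 881.6 · 1.436 · 0.2165 / 0.245 = 1118.
Re < 2300 → laminar flow, so f = 64/Re = 64/1118 = 0.05726 (the turbulent correlation is not needed).
Darcy-Weisbach: ΔP = f(L/D)(ρV²/2) = 0.05726·(22.47/0.2165)·(881.6·1.436²/2) = 0.05726·103.8·909 = 5401 Pa.
Head loss h_f = ΔP/(ρg) = 5401/(881.6·9.81) = 0.6246 m.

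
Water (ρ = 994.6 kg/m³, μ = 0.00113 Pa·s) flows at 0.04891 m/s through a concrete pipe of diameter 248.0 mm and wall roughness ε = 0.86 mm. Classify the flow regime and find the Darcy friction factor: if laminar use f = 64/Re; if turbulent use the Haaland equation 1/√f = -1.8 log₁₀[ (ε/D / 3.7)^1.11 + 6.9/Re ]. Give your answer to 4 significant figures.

Re = ρVD/μ = 994.6·0.04891·0.248/0.00113 = 1.068e+04.
Re > 4000 → turbulent. ε/D = 0.00086/0.248 = 0.00347; Haaland: 1/√f = -1.8 log₁₀[0.000435 + 0.000646] = 5.339, so f = 0.03509.

f ≈ 0.03509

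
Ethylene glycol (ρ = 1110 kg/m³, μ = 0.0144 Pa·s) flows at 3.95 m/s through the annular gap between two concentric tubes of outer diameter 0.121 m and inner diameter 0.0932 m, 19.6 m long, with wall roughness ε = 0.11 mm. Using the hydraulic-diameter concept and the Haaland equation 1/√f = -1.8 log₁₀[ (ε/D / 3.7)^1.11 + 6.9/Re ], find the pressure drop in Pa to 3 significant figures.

Hydraulic diameter D_h = 4A/P = D_o - D_i = 0.121 - 0.0932 = 0.0278 m.
Re = ρVD_h/μ = 1110·3.95·0.0278/0.0144 = 8465.
ε/D_h = 0.00011/0.0278 = 0.00396; Haaland gives 1/√f = -1.8 log₁₀[0.000504+0.000815] = 5.184, so f = 0.03722.
ΔP = f(L/D_h)(ρV²/2) = 0.03722·19.6/0.0278·8659 = 2.272e+05 Pa.

ΔP ≈ 227000 Pa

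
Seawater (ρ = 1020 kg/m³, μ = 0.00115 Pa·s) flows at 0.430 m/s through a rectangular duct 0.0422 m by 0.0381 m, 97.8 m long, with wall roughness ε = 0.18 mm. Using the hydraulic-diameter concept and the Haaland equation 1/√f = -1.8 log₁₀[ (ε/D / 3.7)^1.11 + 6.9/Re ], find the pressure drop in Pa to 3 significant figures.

Hydraulic diameter D_h = 4A/P = 4·(0.0422·0.0381)/(2·(0.0422+0.0381)) = 0.006431/0.1606 = 0.04005 m.
Re = ρVD_h/μ = 1020·0.43·0.04005/0.00115 = 1.527e+04.
ε/D_h = 0.00018/0.04005 = 0.00449; Haaland gives 1/√f = -1.8 log₁₀[0.000581+0.000452] = 5.375, so f = 0.03461.
ΔP = f(L/D_h)(ρV²/2) = 0.03461·97.8/0.04005·94.3 = 7971 Pa.

ΔP ≈ 7970 Pa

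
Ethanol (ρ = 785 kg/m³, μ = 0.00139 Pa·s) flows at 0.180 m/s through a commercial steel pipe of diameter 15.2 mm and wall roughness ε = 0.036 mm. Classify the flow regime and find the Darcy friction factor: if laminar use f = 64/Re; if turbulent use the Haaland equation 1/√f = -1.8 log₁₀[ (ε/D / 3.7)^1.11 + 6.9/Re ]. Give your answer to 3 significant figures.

Re = ρVD/μ = 785·0.18·0.0152/0.00139 = 1545.
Re < 2300 → laminar, so f = 64/Re = 0.04142 (roughness is irrelevant in laminar flow).

f ≈ 0.0414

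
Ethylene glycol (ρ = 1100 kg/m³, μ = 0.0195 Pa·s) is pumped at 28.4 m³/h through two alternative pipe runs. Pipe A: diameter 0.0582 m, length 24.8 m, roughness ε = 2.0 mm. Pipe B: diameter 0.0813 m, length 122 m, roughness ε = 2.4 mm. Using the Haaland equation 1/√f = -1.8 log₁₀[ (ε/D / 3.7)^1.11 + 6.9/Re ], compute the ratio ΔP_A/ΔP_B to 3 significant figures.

ΔP_A/ΔP_B ≈ 1.12

Pipe A: V = Q/A = 0.007889/0.00266 = 2.965 m/s; Re = 9736; ε/D = 0.0344; Haaland → f = 0.06357; ΔP_A = f(L/D)(ρV²/2) = 1.31e+05 Pa.
Pipe B: V = Q/A = 0.007889/0.005191 = 1.52 m/s; Re = 6969; ε/D = 0.0295; Haaland → f = 0.0612; ΔP_B = f(L/D)(ρV²/2) = 1.166e+05 Pa.
ΔP_A/ΔP_B = 1.31e+05/1.166e+05 = 1.12.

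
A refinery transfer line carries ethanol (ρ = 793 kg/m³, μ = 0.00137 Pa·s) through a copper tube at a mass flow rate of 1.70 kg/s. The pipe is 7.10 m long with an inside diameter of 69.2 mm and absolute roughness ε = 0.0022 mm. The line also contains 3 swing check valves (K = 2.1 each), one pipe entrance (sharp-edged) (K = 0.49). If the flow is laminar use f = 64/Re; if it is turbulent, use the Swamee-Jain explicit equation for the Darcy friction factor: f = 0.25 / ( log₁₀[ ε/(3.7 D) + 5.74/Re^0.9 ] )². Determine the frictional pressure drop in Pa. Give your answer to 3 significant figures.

A = πD²/4 = π(0.0692)²/4 = 0.003761 m²; mean velocity V = ṁ/(ρA) = 1.7/(793 · 0.003761) = 0.57 m/s.
Reynolds number Re = ρVD/μ = 793 · 0.57 · 0.0692 / 0.00137 = 2.283e+04.
Re > 4000 → turbulent. Relative roughness ε/D = 2.2e-06/0.0692 = 3.18e-05. Swamee-Jain: f = 0.25/(log₁₀[3.18e-05/3.7 + 5.74/2.283e+04^0.9])² = 0.25/(log₁₀[8.59e-06 + 0.000686])² = 0.25/(-3.158)² = 0.02506.
Total minor-loss coefficient ΣK = 3·2.1 + 1·0.49 = 6.79.
ΔP = [f·L/D + ΣK]·(ρV²/2) = [0.02506·7.1/0.0692 + 6.79]·(793·0.57²/2) = [2.571 + 6.79]·128.8 = 1206 Pa.

ΔP ≈ 1210 Pa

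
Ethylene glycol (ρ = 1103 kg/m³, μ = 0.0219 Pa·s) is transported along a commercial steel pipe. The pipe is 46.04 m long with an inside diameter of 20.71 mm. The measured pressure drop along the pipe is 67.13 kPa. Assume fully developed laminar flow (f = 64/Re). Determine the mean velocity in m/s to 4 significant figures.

For laminar flow, f = 64/Re with Re = ρVD/μ, so Darcy-Weisbach reduces to ΔP = 32μLV/D². Solving for V: V = ΔP·D²/(32μL) = 6.713e+04·(0.02071)²/(32·0.0219·46.04) = 0.8924 m/s.
Check: Re = ρVD/μ = 1103·0.8924·0.02071/0.0219 = 930.8 < 2300, so the laminar assumption holds.

V ≈ 0.8924 m/s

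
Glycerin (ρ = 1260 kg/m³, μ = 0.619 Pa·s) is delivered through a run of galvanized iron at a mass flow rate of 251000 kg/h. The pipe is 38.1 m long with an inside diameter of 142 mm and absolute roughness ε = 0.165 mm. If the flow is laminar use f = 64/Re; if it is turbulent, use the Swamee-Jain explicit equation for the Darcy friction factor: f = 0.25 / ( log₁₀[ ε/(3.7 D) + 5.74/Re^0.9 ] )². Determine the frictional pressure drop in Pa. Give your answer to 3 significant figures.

ṁ = 251000 kg/h = 251000/3600 = 69.72 kg/s.
A = πD²/4 = π(0.142)²/4 = 0.01584 m²; mean velocity V = ṁ/(ρA) = 69.72/(1260 · 0.01584) = 3.494 m/s.
Reynolds number Re = ρVD/μ = 1260 · 3.494 · 0.142 / 0.619 = 1010.
Re < 2300 → laminar flow, so f = 64/Re = 64/1010 = 0.06337 (the turbulent correlation is not needed).
Darcy-Weisbach: ΔP = f(L/D)(ρV²/2) = 0.06337·(38.1/0.142)·(1260·3.494²/2) = 0.06337·268.3·7691 = 1.308e+05 Pa.

ΔP ≈ 131000 Pa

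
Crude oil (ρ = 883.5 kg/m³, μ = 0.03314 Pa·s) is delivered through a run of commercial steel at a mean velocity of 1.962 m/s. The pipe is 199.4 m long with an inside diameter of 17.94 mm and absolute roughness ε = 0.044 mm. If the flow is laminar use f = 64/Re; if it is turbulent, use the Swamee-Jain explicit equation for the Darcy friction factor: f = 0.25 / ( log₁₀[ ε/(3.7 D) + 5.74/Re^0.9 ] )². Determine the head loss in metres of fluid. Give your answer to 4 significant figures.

Reynolds number Re = ρVD/μ = 883.5 · 1.962 · 0.01794 / 0.0331 = 938.4.
Re < 2300 → laminar flow, so f = 64/Re = 64/938.4 = 0.0682 (the turbulent correlation is not needed).
Darcy-Weisbach: ΔP = f(L/D)(ρV²/2) = 0.0682·(199.4/0.01794)·(883.5·1.962²/2) = 0.0682·1.111e+04·1700 = 1.289e+06 Pa.
Head loss h_f = ΔP/(ρg) = 1.289e+06/(883.5·9.81) = 148.7 m.

h_f ≈ 148.7 m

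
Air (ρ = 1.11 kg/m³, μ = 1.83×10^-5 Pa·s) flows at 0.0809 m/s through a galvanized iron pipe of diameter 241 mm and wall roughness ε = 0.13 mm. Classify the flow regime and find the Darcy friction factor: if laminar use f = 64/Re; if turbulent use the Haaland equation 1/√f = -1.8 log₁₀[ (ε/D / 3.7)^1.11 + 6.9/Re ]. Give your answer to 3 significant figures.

f ≈ 0.0541

Re = ρVD/μ = 1.11·0.0809·0.241/1.83e-05 = 1183.
Re < 2300 → laminar, so f = 64/Re = 0.05412 (roughness is irrelevant in laminar flow).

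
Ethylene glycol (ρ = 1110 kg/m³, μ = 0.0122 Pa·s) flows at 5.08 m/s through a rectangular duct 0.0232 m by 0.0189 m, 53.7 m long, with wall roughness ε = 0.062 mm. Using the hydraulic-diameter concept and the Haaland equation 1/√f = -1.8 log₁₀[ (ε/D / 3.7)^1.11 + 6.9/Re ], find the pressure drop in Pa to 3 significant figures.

ΔP ≈ 1.30×10^6 Pa

Hydraulic diameter D_h = 4A/P = 4·(0.0232·0.0189)/(2·(0.0232+0.0189)) = 0.001754/0.0842 = 0.02083 m.
Re = ρVD_h/μ = 1110·5.08·0.02083/0.0122 = 9628.
ε/D_h = 6.2e-05/0.02083 = 0.00298; Haaland gives 1/√f = -1.8 log₁₀[0.000367+0.000717] = 5.337, so f = 0.03511.
ΔP = f(L/D_h)(ρV²/2) = 0.03511·53.7/0.02083·1.432e+04 = 1.296e+06 Pa.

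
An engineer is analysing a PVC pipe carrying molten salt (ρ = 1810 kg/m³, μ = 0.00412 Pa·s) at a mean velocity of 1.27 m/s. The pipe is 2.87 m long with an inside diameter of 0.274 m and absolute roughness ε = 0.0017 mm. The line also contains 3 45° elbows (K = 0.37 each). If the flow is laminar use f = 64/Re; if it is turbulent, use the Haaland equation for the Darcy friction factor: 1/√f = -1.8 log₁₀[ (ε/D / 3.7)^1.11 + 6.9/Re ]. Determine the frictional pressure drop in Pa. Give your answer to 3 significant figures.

ΔP ≈ 1870 Pa

Reynolds number Re = ρVD/μ = 1810 · 1.27 · 0.274 / 0.00412 = 1.529e+05.
Re > 4000 → turbulent. Relative roughness ε/D = 1.7e-06/0.274 = 6.2e-06. Haaland: 1/√f = -1.8 log₁₀[(6.2e-06/3.7)^1.11 + 6.9/1.529e+05] = -1.8 log₁₀[3.88e-07 + 4.51e-05] = 7.815, so f = 0.01637.
Total minor-loss coefficient ΣK = 3·0.37 = 1.11.
ΔP = [f·L/D + ΣK]·(ρV²/2) = [0.01637·2.87/0.274 + 1.11]·(1810·1.27²/2) = [0.1715 + 1.11]·1460 = 1871 Pa.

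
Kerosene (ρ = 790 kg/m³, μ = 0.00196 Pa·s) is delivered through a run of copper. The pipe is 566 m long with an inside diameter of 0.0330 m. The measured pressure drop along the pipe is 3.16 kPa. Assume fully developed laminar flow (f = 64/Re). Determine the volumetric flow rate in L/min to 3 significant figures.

Q ≈ 4.97 L/min

For laminar flow, f = 64/Re with Re = ρVD/μ, so Darcy-Weisbach reduces to ΔP = 32μLV/D². Solving for V: V = ΔP·D²/(32μL) = 3160·(0.033)²/(32·0.00196·566) = 0.09694 m/s.
Check: Re = ρVD/μ = 790·0.09694·0.033/0.00196 = 1289 < 2300, so the laminar assumption holds.
Q = V·A = 0.09694·(π/4·0.033²) = 8.291e-05 m³/s = 4.97 L/min.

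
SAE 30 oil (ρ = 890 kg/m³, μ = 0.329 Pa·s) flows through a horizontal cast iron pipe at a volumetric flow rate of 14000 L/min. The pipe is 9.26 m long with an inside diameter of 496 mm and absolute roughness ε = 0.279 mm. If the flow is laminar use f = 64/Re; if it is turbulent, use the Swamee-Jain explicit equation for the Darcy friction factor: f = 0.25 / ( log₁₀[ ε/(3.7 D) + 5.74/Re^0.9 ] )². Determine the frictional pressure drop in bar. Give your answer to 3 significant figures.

Q = 14000 L/min = 14000/60000 = 0.2333 m³/s.
Cross-sectional area A = πD²/4 = π(0.496)²/4 = 0.1932 m²; mean velocity V = Q/A = 0.2333/0.1932 = 1.208 m/s.
Reynolds number Re = ρVD/μ = 890 · 1.208 · 0.496 / 0.329 = 1620.
Re < 2300 → laminar flow, so f = 64/Re = 64/1620 = 0.0395 (the turbulent correlation is not needed).
Darcy-Weisbach: ΔP = f(L/D)(ρV²/2) = 0.0395·(9.26/0.496)·(890·1.208²/2) = 0.0395·18.67·648.9 = 478.5 Pa.
ΔP = 478.5 Pa = 0.00479 bar.

ΔP ≈ 0.00479 bar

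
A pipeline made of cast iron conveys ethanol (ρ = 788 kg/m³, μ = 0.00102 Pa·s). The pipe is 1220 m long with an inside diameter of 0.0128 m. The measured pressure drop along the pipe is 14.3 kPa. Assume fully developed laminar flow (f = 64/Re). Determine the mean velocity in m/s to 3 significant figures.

For laminar flow, f = 64/Re with Re = ρVD/μ, so Darcy-Weisbach reduces to ΔP = 32μLV/D². Solving for V: V = ΔP·D²/(32μL) = 1.43e+04·(0.0128)²/(32·0.00102·1220) = 0.05884 m/s.
Check: Re = ρVD/μ = 788·0.05884·0.0128/0.00102 = 581.8 < 2300, so the laminar assumption holds.

V ≈ 0.0588 m/s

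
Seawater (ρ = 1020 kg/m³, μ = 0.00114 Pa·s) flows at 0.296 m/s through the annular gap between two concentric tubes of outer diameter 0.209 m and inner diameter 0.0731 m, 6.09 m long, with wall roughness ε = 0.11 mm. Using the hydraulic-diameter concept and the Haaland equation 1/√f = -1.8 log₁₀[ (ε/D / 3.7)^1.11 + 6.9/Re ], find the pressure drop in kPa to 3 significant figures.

ΔP ≈ 0.0489 kPa

Hydraulic diameter D_h = 4A/P = D_o - D_i = 0.209 - 0.0731 = 0.1359 m.
Re = ρVD_h/μ = 1020·0.296·0.1359/0.00114 = 3.599e+04.
ε/D_h = 0.00011/0.1359 = 0.000809; Haaland gives 1/√f = -1.8 log₁₀[8.66e-05+0.000192] = 6.4, so f = 0.02441.
ΔP = f(L/D_h)(ρV²/2) = 0.02441·6.09/0.1359·44.68 = 48.89 Pa.
ΔP = 0.0489 kPa.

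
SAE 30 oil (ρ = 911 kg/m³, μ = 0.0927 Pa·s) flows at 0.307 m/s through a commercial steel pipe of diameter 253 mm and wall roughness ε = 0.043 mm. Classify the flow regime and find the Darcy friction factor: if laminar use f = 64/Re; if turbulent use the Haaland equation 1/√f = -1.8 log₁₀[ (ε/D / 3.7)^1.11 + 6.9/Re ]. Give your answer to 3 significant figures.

f ≈ 0.0838

Re = ρVD/μ = 911·0.307·0.253/0.0927 = 763.3.
Re < 2300 → laminar, so f = 64/Re = 0.08385 (roughness is irrelevant in laminar flow).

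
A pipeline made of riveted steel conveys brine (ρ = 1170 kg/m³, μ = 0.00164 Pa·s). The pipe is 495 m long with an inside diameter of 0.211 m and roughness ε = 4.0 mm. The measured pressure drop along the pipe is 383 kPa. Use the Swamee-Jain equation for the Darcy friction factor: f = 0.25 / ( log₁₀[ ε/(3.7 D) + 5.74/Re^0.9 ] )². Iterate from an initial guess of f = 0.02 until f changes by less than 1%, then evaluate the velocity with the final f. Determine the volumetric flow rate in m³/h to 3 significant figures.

Rearranging Darcy-Weisbach: V = √(2·ΔP·D/(f·L·ρ)). With ε/D = 0.004/0.211 = 0.019, iterate starting from f = 0.02:
  f = 0.02 → V = √(2·3.83e+05·0.211/(0.02·495·1170)) = 3.735 m/s; Re = ρVD/μ = 5.623e+05; f → 0.04779
  f = 0.04779 → V = 2.417 m/s; Re = 3.638e+05; f → 0.04785
Converged (Δf/f < 1%). With the final f = 0.04785: V = √(2·3.83e+05·0.211/(0.04785·495·1170)) = 2.415 m/s.
Q = V·A = 2.415·(π/4·0.211²) = 0.08444 m³/s = 304 m³/h.

Q ≈ 304 m³/h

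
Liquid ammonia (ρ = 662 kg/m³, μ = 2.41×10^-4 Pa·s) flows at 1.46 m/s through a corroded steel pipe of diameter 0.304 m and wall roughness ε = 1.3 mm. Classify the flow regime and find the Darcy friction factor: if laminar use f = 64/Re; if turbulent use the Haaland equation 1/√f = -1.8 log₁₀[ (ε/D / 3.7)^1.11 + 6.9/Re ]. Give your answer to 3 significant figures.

f ≈ 0.0291

Re = ρVD/μ = 662·1.46·0.304/0.000241 = 1.219e+06.
Re > 4000 → turbulent. ε/D = 0.0013/0.304 = 0.00428; Haaland: 1/√f = -1.8 log₁₀[0.000549 + 5.66e-06] = 5.86, so f = 0.02912.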